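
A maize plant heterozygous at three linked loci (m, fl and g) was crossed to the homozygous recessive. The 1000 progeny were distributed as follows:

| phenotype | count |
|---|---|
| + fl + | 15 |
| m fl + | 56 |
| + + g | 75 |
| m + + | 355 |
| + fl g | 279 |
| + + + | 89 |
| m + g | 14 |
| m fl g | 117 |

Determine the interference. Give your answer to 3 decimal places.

The two most frequent reciprocal classes, + fl g and m + +, are the parental types, so the F1 was + fl g / m + +.
The two rarest classes, + fl + and m + g, are the double crossovers. Comparing them with the parentals, only the g allele has switched, so g is the middle locus and the order is fl – g – m.
fl–g: (131 + 29)/1000 = 0.1600; g–m: (206 + 29)/1000 = 0.2350.
Expected DCO frequency = 0.1600 × 0.2350 ≈ 0.03760; observed = 29/1000 ≈ 0.02900.
Coefficient of coincidence = 0.02900/0.03760 ≈ 0.771; interference = 1 − 0.771 = 0.229.

0.229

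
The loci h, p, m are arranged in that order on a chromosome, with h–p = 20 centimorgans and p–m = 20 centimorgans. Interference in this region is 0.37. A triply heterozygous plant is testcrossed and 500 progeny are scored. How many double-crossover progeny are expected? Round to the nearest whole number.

13

Map distances give recombination frequencies of 0.200 and 0.200 for the two intervals.
With interference 0.37 (so coincidence = 0.63), expected double-crossover frequency = 0.200 × 0.200 × 0.63 = 0.02520.
Expected number = 0.02520 × 500 = 12.60 ≈ 13.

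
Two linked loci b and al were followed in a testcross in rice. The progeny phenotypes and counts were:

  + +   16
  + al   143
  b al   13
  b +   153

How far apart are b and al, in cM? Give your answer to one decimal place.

8.9 cM

The two most frequent classes, + al (143) and b + (153), are the parental types, so the F1 was + al / b +.
The recombinant classes are + + and b al: 16 + 13 = 29.
Recombination frequency = 29/325 = 0.0892 ≈ 8.9%, i.e. 8.9 cM.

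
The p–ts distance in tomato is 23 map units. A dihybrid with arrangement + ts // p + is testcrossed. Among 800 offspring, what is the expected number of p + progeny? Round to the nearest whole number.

308

A map distance of 23 map units corresponds to a recombination frequency of 0.230.
The F1 is + ts / p +, so p + is a parental gamete class with expected frequency (1 − r)/2 = 0.770/2 = 0.3850.
Expected number = 0.3850 × 800 = 308.00 ≈ 308.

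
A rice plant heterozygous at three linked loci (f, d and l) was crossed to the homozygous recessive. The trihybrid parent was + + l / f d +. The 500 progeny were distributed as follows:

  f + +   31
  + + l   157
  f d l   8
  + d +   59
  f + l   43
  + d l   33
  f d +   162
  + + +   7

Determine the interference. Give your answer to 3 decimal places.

0.189

The two rarest classes, + + + and f d l, are the double crossovers. Comparing them with the parentals, only the l allele has switched, so l is the middle locus and the order is d – l – f.
d–l: (64 + 15)/500 = 0.1580; l–f: (102 + 15)/500 = 0.2340.
Expected DCO frequency = 0.1580 × 0.2340 ≈ 0.03697; observed = 15/500 ≈ 0.03000.
Coefficient of coincidence = 0.03000/0.03697 ≈ 0.811; interference = 1 − 0.811 = 0.189.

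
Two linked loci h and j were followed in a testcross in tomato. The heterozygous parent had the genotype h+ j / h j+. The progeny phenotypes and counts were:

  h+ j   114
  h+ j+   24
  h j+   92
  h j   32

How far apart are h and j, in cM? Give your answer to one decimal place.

The recombinant classes are h+ j+ and h j: 24 + 32 = 56.
Recombination frequency = 56/262 = 0.2137 ≈ 21.4%, i.e. 21.4 cM.

21.4 cM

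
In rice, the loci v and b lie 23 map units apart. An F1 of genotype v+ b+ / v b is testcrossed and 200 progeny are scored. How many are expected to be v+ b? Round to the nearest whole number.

23

A map distance of 23 map units corresponds to a recombination frequency of 0.230.
The F1 is v+ b+ / v b, so v+ b is a recombinant gamete class with expected frequency r/2 = 0.230/2 = 0.1150.
Expected number = 0.1150 × 200 = 23.00 ≈ 23.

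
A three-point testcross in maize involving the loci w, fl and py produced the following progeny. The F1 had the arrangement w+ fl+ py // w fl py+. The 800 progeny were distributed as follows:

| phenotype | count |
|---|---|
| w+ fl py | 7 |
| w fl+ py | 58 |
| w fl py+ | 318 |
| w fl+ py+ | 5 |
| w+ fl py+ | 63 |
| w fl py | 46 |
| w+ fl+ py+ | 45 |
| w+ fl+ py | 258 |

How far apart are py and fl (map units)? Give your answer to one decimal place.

12.9 map units

The two rarest classes, w+ fl py and w fl+ py+, are the double crossovers. Comparing them with the parentals, only the fl allele has switched, so fl is the middle locus and the order is w – fl – py.
Crossovers in the fl–py interval produce the single-crossover classes w+ fl+ py+ and w fl py (45 + 46 = 91) plus the double crossovers (12).
RF(fl–py) = (91 + 12) / 800 = 103/800 = 0.1288 → 12.9 map units.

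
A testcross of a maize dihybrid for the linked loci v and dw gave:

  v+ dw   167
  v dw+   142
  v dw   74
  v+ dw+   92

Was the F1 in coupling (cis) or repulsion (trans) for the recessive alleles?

The two most frequent classes are v+ dw (167) and v dw+ (142); these are the parental (non-recombinant) types.
So the F1 carried v+ dw on one chromosome and v dw+ on the other — the recessive alleles are on opposite chromosomes (trans / repulsion).

trans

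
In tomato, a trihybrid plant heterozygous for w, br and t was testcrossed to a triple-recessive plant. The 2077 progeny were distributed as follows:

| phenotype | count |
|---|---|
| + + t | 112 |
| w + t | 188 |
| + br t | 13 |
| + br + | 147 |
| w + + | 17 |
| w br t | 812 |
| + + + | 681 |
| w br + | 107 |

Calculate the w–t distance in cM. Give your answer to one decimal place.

The two most frequent reciprocal classes, + + + and w br t, are the parental types, so the F1 was + + + / w br t.
The two rarest classes, w + + and + br t, are the double crossovers. Comparing them with the parentals, only the w allele has switched, so w is the middle locus and the order is t – w – br.
Crossovers in the t–w interval produce the single-crossover classes + + t and w br + (112 + 107 = 219) plus the double crossovers (30).
RF(t–w) = (219 + 30) / 2077 = 249/2077 = 0.1199 → 12.0 cM.

12.0 cM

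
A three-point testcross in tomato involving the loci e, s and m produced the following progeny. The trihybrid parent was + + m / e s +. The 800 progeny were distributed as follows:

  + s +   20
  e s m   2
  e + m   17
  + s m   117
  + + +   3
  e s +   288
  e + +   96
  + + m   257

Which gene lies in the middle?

The two rarest classes, + + + and e s m, are the double crossovers. Comparing them with the parentals, only the m allele has switched, so m is the middle locus and the order is s – m – e.

m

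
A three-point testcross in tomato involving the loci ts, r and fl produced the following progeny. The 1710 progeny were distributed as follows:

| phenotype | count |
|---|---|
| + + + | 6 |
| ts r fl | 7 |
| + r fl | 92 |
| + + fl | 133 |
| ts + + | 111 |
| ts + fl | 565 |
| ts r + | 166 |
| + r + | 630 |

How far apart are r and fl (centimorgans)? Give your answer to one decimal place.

12.6 centimorgans

The two most frequent reciprocal classes, ts + fl and + r +, are the parental types, so the F1 was ts + fl / + r +.
The two rarest classes, ts r fl and + + +, are the double crossovers. Comparing them with the parentals, only the r allele has switched, so r is the middle locus and the order is fl – r – ts.
Crossovers in the fl–r interval produce the single-crossover classes ts + + and + r fl (111 + 92 = 203) plus the double crossovers (13).
RF(fl–r) = (203 + 13) / 1710 = 216/1710 = 0.1263 → 12.6 centimorgans.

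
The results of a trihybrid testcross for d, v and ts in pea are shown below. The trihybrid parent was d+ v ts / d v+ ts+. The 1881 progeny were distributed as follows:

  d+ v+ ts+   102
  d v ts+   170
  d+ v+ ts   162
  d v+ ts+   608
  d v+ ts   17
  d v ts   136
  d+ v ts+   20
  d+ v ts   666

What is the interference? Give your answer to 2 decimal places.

0.31

The two rarest classes, d+ v ts+ and d v+ ts, are the double crossovers. Comparing them with the parentals, only the ts allele has switched, so ts is the middle locus and the order is v – ts – d.
v–ts: (332 + 37)/1881 = 0.1962; ts–d: (238 + 37)/1881 = 0.1462.
Expected DCO frequency = 0.1962 × 0.1462 ≈ 0.02868; observed = 37/1881 ≈ 0.01967.
Coefficient of coincidence = 0.01967/0.02868 ≈ 0.69; interference = 1 − 0.69 = 0.31.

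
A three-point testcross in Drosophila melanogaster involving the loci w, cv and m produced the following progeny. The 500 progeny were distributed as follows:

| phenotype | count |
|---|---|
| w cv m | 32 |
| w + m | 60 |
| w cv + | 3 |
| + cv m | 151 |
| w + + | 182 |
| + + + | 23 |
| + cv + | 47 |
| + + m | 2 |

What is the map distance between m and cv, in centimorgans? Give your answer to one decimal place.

The two most frequent reciprocal classes, + cv m and w + +, are the parental types, so the F1 was + cv m / w + +.
The two rarest classes, + + m and w cv +, are the double crossovers. Comparing them with the parentals, only the cv allele has switched, so cv is the middle locus and the order is m – cv – w.
Crossovers in the m–cv interval produce the single-crossover classes + cv + and w + m (47 + 60 = 107) plus the double crossovers (5).
RF(m–cv) = (107 + 5) / 500 = 112/500 = 0.2240 → 22.4 centimorgans.

22.4 centimorgans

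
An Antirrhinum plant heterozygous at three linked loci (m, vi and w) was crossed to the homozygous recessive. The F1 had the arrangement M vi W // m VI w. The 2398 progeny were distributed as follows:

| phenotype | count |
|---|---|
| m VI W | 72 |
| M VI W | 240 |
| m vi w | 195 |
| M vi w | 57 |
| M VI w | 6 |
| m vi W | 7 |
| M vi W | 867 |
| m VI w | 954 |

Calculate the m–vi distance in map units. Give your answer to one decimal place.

The two rarest classes, m vi W and M VI w, are the double crossovers. Comparing them with the parentals, only the m allele has switched, so m is the middle locus and the order is w – m – vi.
Crossovers in the m–vi interval produce the single-crossover classes M VI W and m vi w (240 + 195 = 435) plus the double crossovers (13).
RF(m–vi) = (435 + 13) / 2398 = 448/2398 = 0.1868 → 18.7 map units.

18.7 map units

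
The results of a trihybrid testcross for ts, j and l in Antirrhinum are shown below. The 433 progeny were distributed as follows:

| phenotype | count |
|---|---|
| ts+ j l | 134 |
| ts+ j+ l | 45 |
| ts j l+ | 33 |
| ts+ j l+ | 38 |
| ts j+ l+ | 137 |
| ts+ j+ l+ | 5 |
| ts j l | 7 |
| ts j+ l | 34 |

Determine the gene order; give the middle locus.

ts

The two most frequent reciprocal classes, ts+ j l and ts j+ l+, are the parental types, so the F1 was ts+ j l / ts j+ l+.
The two rarest classes, ts j l and ts+ j+ l+, are the double crossovers. Comparing them with the parentals, only the ts allele has switched, so ts is the middle locus and the order is l – ts – j.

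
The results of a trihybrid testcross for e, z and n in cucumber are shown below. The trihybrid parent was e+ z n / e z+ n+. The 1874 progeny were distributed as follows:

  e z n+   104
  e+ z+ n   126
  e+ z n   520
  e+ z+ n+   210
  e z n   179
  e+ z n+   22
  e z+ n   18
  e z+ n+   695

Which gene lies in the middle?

n

The two rarest classes, e+ z n+ and e z+ n, are the double crossovers. Comparing them with the parentals, only the n allele has switched, so n is the middle locus and the order is z – n – e.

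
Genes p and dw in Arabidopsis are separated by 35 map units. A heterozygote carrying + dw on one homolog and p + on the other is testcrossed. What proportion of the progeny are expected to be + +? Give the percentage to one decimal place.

17.5%

A map distance of 35 map units corresponds to a recombination frequency of 0.350.
The F1 is + dw / p +, so + + is a recombinant gamete class with expected frequency r/2 = 0.350/2 = 0.1750.
That is 0.1750 = 17.5% of the progeny.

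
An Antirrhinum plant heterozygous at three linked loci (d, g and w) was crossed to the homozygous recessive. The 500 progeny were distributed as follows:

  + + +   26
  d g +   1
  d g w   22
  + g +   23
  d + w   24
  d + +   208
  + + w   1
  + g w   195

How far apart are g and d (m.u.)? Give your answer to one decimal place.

The two most frequent reciprocal classes, d + + and + g w, are the parental types, so the F1 was d + + / + g w.
The two rarest classes, d g + and + + w, are the double crossovers. Comparing them with the parentals, only the g allele has switched, so g is the middle locus and the order is d – g – w.
Crossovers in the d–g interval produce the single-crossover classes + + + and d g w (26 + 22 = 48) plus the double crossovers (2).
RF(d–g) = (48 + 2) / 500 = 50/500 = 0.1000 → 10.0 m.u.

10.0 m.u.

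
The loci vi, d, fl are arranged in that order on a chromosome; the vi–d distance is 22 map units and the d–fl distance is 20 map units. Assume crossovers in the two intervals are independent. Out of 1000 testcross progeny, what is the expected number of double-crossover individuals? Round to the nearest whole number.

44

Map distances give recombination frequencies of 0.220 and 0.200 for the two intervals.
With no interference, expected double-crossover frequency = 0.220 × 0.200 = 0.04400.
Expected number = 0.04400 × 1000 = 44.00 ≈ 44.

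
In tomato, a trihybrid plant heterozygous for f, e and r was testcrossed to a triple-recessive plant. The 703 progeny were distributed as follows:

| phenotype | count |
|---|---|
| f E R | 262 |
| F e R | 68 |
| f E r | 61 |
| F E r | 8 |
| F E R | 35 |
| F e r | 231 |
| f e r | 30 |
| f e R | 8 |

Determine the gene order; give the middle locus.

The two most frequent reciprocal classes, f E R and F e r, are the parental types, so the F1 was f E R / F e r.
The two rarest classes, f e R and F E r, are the double crossovers. Comparing them with the parentals, only the e allele has switched, so e is the middle locus and the order is f – e – r.

e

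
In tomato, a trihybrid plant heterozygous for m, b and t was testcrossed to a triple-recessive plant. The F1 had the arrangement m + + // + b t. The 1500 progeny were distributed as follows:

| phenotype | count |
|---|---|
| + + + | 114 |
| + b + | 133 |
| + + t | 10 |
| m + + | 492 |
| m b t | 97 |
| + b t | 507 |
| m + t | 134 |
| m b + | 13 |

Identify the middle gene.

The two rarest classes, m b + and + + t, are the double crossovers. Comparing them with the parentals, only the b allele has switched, so b is the middle locus and the order is m – b – t.

b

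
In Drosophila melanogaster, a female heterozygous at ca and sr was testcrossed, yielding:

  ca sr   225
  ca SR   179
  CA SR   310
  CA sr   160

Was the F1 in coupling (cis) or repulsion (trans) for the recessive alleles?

cis

The two most frequent classes are CA SR (310) and ca sr (225); these are the parental (non-recombinant) types.
So the F1 carried CA SR on one chromosome and ca sr on the other — the recessive alleles are on the same chromosome (cis / coupling).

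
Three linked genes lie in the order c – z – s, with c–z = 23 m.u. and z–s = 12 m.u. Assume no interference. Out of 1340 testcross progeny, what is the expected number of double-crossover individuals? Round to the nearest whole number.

37

Map distances give recombination frequencies of 0.230 and 0.120 for the two intervals.
With no interference, expected double-crossover frequency = 0.230 × 0.120 = 0.02760.
Expected number = 0.02760 × 1340 = 36.98 ≈ 37.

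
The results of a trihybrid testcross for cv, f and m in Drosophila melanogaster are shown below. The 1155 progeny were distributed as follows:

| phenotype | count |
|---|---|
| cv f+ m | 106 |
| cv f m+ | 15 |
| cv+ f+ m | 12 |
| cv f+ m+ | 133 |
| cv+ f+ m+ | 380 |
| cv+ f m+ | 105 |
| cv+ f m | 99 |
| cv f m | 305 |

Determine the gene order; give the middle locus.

m

The two most frequent reciprocal classes, cv f m and cv+ f+ m+, are the parental types, so the F1 was cv f m / cv+ f+ m+.
The two rarest classes, cv f m+ and cv+ f+ m, are the double crossovers. Comparing them with the parentals, only the m allele has switched, so m is the middle locus and the order is cv – m – f.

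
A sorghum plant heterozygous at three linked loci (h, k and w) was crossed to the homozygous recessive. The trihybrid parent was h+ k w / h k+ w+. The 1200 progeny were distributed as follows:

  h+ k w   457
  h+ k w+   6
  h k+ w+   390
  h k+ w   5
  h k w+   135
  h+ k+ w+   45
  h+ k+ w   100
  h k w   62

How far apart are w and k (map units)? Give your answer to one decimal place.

The two rarest classes, h+ k w+ and h k+ w, are the double crossovers. Comparing them with the parentals, only the w allele has switched, so w is the middle locus and the order is k – w – h.
Crossovers in the k–w interval produce the single-crossover classes h+ k+ w and h k w+ (100 + 135 = 235) plus the double crossovers (11).
RF(k–w) = (235 + 11) / 1200 = 246/1200 = 0.2050 → 20.5 map units.

20.5 map units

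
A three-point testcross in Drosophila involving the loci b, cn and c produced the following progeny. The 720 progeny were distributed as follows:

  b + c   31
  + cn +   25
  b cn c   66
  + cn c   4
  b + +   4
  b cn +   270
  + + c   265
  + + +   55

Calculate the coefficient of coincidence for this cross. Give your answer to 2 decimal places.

0.70

The two most frequent reciprocal classes, + + c and b cn +, are the parental types, so the F1 was + + c / b cn +.
The two rarest classes, + cn c and b + +, are the double crossovers. Comparing them with the parentals, only the cn allele has switched, so cn is the middle locus and the order is c – cn – b.
c–cn: (121 + 8)/720 = 0.1792; cn–b: (56 + 8)/720 = 0.0889.
Expected DCO frequency = 0.1792 × 0.0889 ≈ 0.01593; observed = 8/720 ≈ 0.01111.
Coefficient of coincidence = 0.01111/0.01593 ≈ 0.70.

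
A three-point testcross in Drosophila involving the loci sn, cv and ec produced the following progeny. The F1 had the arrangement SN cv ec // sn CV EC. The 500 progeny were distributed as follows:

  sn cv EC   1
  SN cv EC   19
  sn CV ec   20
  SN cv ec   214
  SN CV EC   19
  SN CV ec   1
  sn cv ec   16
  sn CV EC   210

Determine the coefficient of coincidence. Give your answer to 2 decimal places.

0.66

The two rarest classes, SN CV ec and sn cv EC, are the double crossovers. Comparing them with the parentals, only the cv allele has switched, so cv is the middle locus and the order is ec – cv – sn.
ec–cv: (39 + 2)/500 = 0.0820; cv–sn: (35 + 2)/500 = 0.0740.
Expected DCO frequency = 0.0820 × 0.0740 ≈ 0.00607; observed = 2/500 ≈ 0.00400.
Coefficient of coincidence = 0.00400/0.00607 ≈ 0.66.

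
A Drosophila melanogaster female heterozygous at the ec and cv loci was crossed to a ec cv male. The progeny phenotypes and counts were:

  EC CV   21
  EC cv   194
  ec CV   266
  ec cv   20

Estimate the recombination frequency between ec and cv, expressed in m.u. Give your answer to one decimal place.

The two most frequent classes, EC cv (194) and ec CV (266), are the parental types, so the F1 was EC cv / ec CV.
The recombinant classes are EC CV and ec cv: 21 + 20 = 41.
Recombination frequency = 41/501 = 0.0818 ≈ 8.2%, i.e. 8.2 m.u.

8.2 m.u.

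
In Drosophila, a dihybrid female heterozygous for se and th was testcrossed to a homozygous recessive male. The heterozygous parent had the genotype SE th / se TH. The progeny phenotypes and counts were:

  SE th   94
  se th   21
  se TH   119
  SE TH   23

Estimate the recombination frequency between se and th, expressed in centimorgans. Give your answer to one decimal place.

The recombinant classes are SE TH and se th: 23 + 21 = 44.
Recombination frequency = 44/257 = 0.1712 ≈ 17.1%, i.e. 17.1 centimorgans.

17.1 centimorgans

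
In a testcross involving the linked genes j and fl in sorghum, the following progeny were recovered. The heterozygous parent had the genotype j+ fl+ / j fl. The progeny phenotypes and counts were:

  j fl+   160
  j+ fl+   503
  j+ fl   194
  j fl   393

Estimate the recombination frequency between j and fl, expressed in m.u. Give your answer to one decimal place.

The recombinant classes are j+ fl and j fl+: 194 + 160 = 354.
Recombination frequency = 354/1250 = 0.2832 ≈ 28.3%, i.e. 28.3 m.u.

28.3 m.u.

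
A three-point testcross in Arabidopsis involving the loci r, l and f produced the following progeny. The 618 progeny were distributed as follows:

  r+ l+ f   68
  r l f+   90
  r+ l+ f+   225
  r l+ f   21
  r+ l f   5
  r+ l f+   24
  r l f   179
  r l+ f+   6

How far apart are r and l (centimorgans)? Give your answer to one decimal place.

The two most frequent reciprocal classes, r+ l+ f+ and r l f, are the parental types, so the F1 was r+ l+ f+ / r l f.
The two rarest classes, r l+ f+ and r+ l f, are the double crossovers. Comparing them with the parentals, only the r allele has switched, so r is the middle locus and the order is f – r – l.
Crossovers in the r–l interval produce the single-crossover classes r+ l f+ and r l+ f (24 + 21 = 45) plus the double crossovers (11).
RF(r–l) = (45 + 11) / 618 = 56/618 = 0.0906 → 9.1 centimorgans.

9.1 centimorgans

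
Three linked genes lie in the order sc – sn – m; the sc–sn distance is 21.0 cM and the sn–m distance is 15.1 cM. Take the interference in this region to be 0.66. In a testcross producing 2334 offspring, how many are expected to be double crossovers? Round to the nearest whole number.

25

Map distances give recombination frequencies of 0.210 and 0.151 for the two intervals.
With interference 0.66 (so coincidence = 0.34), expected double-crossover frequency = 0.210 × 0.151 × 0.34 = 0.01078.
Expected number = 0.01078 × 2334 = 25.16 ≈ 25.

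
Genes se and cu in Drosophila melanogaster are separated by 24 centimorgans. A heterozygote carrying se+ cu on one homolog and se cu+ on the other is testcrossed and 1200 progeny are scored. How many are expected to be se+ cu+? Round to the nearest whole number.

A map distance of 24 centimorgans corresponds to a recombination frequency of 0.240.
The F1 is se+ cu / se cu+, so se+ cu+ is a recombinant gamete class with expected frequency r/2 = 0.240/2 = 0.1200.
Expected number = 0.1200 × 1200 = 144.00 ≈ 144.

144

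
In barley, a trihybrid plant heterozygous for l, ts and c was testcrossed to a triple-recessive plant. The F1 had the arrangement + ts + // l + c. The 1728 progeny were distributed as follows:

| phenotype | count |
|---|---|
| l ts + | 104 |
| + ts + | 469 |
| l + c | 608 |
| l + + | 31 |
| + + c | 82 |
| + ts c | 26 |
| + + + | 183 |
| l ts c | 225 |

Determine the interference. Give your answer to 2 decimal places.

The two rarest classes, + ts c and l + +, are the double crossovers. Comparing them with the parentals, only the c allele has switched, so c is the middle locus and the order is ts – c – l.
ts–c: (408 + 57)/1728 = 0.2691; c–l: (186 + 57)/1728 = 0.1406.
Expected DCO frequency = 0.2691 × 0.1406 ≈ 0.03784; observed = 57/1728 ≈ 0.03299.
Coefficient of coincidence = 0.03299/0.03784 ≈ 0.87; interference = 1 − 0.87 = 0.13.

0.13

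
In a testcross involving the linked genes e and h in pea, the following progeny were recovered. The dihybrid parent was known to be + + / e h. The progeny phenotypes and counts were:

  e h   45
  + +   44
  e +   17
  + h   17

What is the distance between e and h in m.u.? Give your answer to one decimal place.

27.6 m.u.

The recombinant classes are + h and e +: 17 + 17 = 34.
Recombination frequency = 34/123 = 0.2764 ≈ 27.6%, i.e. 27.6 m.u.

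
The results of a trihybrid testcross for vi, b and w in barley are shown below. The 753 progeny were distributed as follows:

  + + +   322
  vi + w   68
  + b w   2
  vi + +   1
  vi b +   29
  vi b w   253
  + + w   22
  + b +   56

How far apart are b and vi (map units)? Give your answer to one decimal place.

The two most frequent reciprocal classes, vi b w and + + +, are the parental types, so the F1 was vi b w / + + +.
The two rarest classes, + b w and vi + +, are the double crossovers. Comparing them with the parentals, only the vi allele has switched, so vi is the middle locus and the order is b – vi – w.
Crossovers in the b–vi interval produce the single-crossover classes vi + w and + b + (68 + 56 = 124) plus the double crossovers (3).
RF(b–vi) = (124 + 3) / 753 = 127/753 = 0.1687 → 16.9 map units.

16.9 map units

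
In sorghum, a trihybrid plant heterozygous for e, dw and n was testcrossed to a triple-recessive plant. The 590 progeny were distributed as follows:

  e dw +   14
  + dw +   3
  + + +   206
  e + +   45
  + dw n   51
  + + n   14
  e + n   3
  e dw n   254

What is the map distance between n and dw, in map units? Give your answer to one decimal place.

The two most frequent reciprocal classes, e dw n and + + +, are the parental types, so the F1 was e dw n / + + +.
The two rarest classes, e + n and + dw +, are the double crossovers. Comparing them with the parentals, only the dw allele has switched, so dw is the middle locus and the order is e – dw – n.
Crossovers in the dw–n interval produce the single-crossover classes e dw + and + + n (14 + 14 = 28) plus the double crossovers (6).
RF(dw–n) = (28 + 6) / 590 = 34/590 = 0.0576 → 5.8 map units.

5.8 map units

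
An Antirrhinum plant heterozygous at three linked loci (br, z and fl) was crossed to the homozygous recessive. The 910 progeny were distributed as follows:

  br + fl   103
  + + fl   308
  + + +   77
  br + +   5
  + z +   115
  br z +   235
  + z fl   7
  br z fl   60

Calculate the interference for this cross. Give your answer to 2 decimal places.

0.68

The two most frequent reciprocal classes, br z + and + + fl, are the parental types, so the F1 was br z + / + + fl.
The two rarest classes, br + + and + z fl, are the double crossovers. Comparing them with the parentals, only the z allele has switched, so z is the middle locus and the order is fl – z – br.
fl–z: (137 + 12)/910 = 0.1637; z–br: (218 + 12)/910 = 0.2527.
Expected DCO frequency = 0.1637 × 0.2527 ≈ 0.04137; observed = 12/910 ≈ 0.01319.
Coefficient of coincidence = 0.01319/0.04137 ≈ 0.32; interference = 1 − 0.32 = 0.68.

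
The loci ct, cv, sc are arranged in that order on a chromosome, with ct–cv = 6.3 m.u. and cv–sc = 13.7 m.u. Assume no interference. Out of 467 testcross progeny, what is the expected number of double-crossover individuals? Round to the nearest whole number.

4

Map distances give recombination frequencies of 0.063 and 0.137 for the two intervals.
With no interference, expected double-crossover frequency = 0.063 × 0.137 = 0.00863.
Expected number = 0.00863 × 467 = 4.03 ≈ 4.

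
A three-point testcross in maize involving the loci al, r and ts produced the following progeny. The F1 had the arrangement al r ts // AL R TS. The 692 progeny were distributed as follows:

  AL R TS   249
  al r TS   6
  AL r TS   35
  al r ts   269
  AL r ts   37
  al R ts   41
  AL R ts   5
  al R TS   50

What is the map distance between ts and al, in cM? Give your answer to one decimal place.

The two rarest classes, al r TS and AL R ts, are the double crossovers. Comparing them with the parentals, only the ts allele has switched, so ts is the middle locus and the order is r – ts – al.
Crossovers in the ts–al interval produce the single-crossover classes AL r ts and al R TS (37 + 50 = 87) plus the double crossovers (11).
RF(ts–al) = (87 + 11) / 692 = 98/692 = 0.1416 → 14.2 cM.

14.2 cM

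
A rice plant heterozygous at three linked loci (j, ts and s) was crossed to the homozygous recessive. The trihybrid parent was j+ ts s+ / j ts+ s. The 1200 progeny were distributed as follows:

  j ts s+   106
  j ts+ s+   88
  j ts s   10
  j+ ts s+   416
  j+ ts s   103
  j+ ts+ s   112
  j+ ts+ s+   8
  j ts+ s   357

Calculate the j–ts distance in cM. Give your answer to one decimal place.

19.7 cM

The two rarest classes, j+ ts+ s+ and j ts s, are the double crossovers. Comparing them with the parentals, only the ts allele has switched, so ts is the middle locus and the order is j – ts – s.
Crossovers in the j–ts interval produce the single-crossover classes j ts s+ and j+ ts+ s (106 + 112 = 218) plus the double crossovers (18).
RF(j–ts) = (218 + 18) / 1200 = 236/1200 = 0.1967 → 19.7 cM.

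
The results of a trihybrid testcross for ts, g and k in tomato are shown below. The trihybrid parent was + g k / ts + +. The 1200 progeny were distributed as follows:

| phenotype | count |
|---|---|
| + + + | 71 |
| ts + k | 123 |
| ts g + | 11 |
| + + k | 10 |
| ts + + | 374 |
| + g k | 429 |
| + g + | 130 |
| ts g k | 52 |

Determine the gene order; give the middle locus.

g

The two rarest classes, + + k and ts g +, are the double crossovers. Comparing them with the parentals, only the g allele has switched, so g is the middle locus and the order is ts – g – k.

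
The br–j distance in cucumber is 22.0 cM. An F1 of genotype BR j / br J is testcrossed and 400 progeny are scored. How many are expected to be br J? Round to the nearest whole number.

A map distance of 22.0 cM corresponds to a recombination frequency of 0.220.
The F1 is BR j / br J, so br J is a parental gamete class with expected frequency (1 − r)/2 = 0.780/2 = 0.3900.
Expected number = 0.3900 × 400 = 156.00 ≈ 156.

156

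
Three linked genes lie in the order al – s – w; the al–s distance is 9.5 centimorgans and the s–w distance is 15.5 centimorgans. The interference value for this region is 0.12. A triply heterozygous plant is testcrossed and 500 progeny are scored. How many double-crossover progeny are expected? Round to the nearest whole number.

Map distances give recombination frequencies of 0.095 and 0.155 for the two intervals.
With interference 0.12 (so coincidence = 0.88), expected double-crossover frequency = 0.095 × 0.155 × 0.88 = 0.01296.
Expected number = 0.01296 × 500 = 6.48 ≈ 6.

6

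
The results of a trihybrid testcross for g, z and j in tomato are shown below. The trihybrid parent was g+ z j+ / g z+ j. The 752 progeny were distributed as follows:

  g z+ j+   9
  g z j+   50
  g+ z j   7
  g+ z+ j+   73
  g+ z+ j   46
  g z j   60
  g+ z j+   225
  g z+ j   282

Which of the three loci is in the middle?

The two rarest classes, g+ z j and g z+ j+, are the double crossovers. Comparing them with the parentals, only the j allele has switched, so j is the middle locus and the order is g – j – z.

j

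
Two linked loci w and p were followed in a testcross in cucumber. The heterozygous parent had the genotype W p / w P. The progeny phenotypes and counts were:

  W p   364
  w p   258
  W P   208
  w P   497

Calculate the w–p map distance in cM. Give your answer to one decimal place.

35.1 cM

The recombinant classes are W P and w p: 208 + 258 = 466.
Recombination frequency = 466/1327 = 0.3512 ≈ 35.1%, i.e. 35.1 cM.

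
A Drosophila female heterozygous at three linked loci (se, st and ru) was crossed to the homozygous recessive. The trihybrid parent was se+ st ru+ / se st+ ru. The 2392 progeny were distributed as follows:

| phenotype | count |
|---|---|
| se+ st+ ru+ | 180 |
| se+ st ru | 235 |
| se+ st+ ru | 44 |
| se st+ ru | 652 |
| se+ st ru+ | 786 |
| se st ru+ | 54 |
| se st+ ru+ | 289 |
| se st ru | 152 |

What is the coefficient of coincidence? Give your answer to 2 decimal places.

0.88

The two rarest classes, se st ru+ and se+ st+ ru, are the double crossovers. Comparing them with the parentals, only the se allele has switched, so se is the middle locus and the order is ru – se – st.
ru–se: (524 + 98)/2392 = 0.2600; se–st: (332 + 98)/2392 = 0.1798.
Expected DCO frequency = 0.2600 × 0.1798 ≈ 0.04675; observed = 98/2392 ≈ 0.04097.
Coefficient of coincidence = 0.04097/0.04675 ≈ 0.88.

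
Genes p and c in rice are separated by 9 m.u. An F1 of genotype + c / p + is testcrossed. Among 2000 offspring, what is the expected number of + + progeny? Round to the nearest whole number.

A map distance of 9 m.u. corresponds to a recombination frequency of 0.090.
The F1 is + c / p +, so + + is a recombinant gamete class with expected frequency r/2 = 0.090/2 = 0.0450.
Expected number = 0.0450 × 2000 = 90.00 ≈ 90.

90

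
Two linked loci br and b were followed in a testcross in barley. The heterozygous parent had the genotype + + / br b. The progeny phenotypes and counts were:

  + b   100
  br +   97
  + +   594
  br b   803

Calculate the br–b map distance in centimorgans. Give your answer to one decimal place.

The recombinant classes are + b and br +: 100 + 97 = 197.
Recombination frequency = 197/1594 = 0.1236 ≈ 12.4%, i.e. 12.4 centimorgans.

12.4 centimorgans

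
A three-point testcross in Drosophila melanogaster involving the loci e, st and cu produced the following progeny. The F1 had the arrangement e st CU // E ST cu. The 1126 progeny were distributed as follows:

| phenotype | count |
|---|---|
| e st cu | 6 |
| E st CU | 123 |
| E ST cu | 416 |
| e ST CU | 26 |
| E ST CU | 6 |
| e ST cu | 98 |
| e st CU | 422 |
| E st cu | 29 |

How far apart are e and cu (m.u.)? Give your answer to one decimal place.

20.7 m.u.

The two rarest classes, e st cu and E ST CU, are the double crossovers. Comparing them with the parentals, only the cu allele has switched, so cu is the middle locus and the order is st – cu – e.
Crossovers in the cu–e interval produce the single-crossover classes E st CU and e ST cu (123 + 98 = 221) plus the double crossovers (12).
RF(cu–e) = (221 + 12) / 1126 = 233/1126 = 0.2069 → 20.7 m.u.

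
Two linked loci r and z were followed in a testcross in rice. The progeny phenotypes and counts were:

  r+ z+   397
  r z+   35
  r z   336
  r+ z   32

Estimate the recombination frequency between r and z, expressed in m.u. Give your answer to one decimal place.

8.4 m.u.

The two most frequent classes, r+ z+ (397) and r z (336), are the parental types, so the F1 was r+ z+ / r z.
The recombinant classes are r+ z and r z+: 32 + 35 = 67.
Recombination frequency = 67/800 = 0.0838 ≈ 8.4%, i.e. 8.4 m.u.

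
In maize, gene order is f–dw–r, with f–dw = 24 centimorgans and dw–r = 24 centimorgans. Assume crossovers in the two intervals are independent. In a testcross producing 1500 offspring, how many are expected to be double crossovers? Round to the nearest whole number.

Map distances give recombination frequencies of 0.240 and 0.240 for the two intervals.
With no interference, expected double-crossover frequency = 0.240 × 0.240 = 0.05760.
Expected number = 0.05760 × 1500 = 86.40 ≈ 86.

86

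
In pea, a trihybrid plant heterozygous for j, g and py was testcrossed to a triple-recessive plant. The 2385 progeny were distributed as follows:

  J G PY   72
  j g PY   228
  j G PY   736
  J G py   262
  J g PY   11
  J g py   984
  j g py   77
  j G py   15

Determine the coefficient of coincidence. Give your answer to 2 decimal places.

The two most frequent reciprocal classes, J g py and j G PY, are the parental types, so the F1 was J g py / j G PY.
The two rarest classes, J g PY and j G py, are the double crossovers. Comparing them with the parentals, only the py allele has switched, so py is the middle locus and the order is j – py – g.
j–py: (149 + 26)/2385 = 0.0734; py–g: (490 + 26)/2385 = 0.2164.
Expected DCO frequency = 0.0734 × 0.2164 ≈ 0.01588; observed = 26/2385 ≈ 0.01090.
Coefficient of coincidence = 0.01090/0.01588 ≈ 0.69.

0.69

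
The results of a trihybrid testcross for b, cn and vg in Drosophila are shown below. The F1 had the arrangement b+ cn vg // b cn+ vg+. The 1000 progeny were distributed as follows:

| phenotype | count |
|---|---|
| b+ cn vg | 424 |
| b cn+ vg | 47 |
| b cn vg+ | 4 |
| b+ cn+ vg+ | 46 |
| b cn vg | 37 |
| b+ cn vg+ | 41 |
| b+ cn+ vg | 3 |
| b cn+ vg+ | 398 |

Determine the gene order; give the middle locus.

The two rarest classes, b+ cn+ vg and b cn vg+, are the double crossovers. Comparing them with the parentals, only the cn allele has switched, so cn is the middle locus and the order is b – cn – vg.

cn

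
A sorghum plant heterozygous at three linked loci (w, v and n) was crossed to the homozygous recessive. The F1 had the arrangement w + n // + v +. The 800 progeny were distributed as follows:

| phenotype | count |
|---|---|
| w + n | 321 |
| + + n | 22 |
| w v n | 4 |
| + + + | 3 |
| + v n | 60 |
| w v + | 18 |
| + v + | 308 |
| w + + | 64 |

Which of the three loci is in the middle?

v

The two rarest classes, w v n and + + +, are the double crossovers. Comparing them with the parentals, only the v allele has switched, so v is the middle locus and the order is w – v – n.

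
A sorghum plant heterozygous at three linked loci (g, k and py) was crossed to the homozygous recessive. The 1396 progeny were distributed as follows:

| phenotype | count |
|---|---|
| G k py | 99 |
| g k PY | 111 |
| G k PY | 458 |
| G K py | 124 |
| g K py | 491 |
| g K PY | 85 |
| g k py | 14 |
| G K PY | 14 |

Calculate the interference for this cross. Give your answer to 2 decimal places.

0.30

The two most frequent reciprocal classes, g K py and G k PY, are the parental types, so the F1 was g K py / G k PY.
The two rarest classes, g k py and G K PY, are the double crossovers. Comparing them with the parentals, only the k allele has switched, so k is the middle locus and the order is py – k – g.
py–k: (184 + 28)/1396 = 0.1519; k–g: (235 + 28)/1396 = 0.1884.
Expected DCO frequency = 0.1519 × 0.1884 ≈ 0.02862; observed = 28/1396 ≈ 0.02006.
Coefficient of coincidence = 0.02006/0.02862 ≈ 0.70; interference = 1 − 0.70 = 0.30.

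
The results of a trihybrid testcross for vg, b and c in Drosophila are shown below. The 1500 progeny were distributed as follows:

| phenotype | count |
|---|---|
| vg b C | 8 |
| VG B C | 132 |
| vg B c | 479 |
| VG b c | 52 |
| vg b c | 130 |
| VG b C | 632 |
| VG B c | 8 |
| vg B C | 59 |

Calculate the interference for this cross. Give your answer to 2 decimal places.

The two most frequent reciprocal classes, VG b C and vg B c, are the parental types, so the F1 was VG b C / vg B c.
The two rarest classes, vg b C and VG B c, are the double crossovers. Comparing them with the parentals, only the vg allele has switched, so vg is the middle locus and the order is c – vg – b.
c–vg: (111 + 16)/1500 = 0.0847; vg–b: (262 + 16)/1500 = 0.1853.
Expected DCO frequency = 0.0847 × 0.1853 ≈ 0.01569; observed = 16/1500 ≈ 0.01067.
Coefficient of coincidence = 0.01067/0.01569 ≈ 0.68; interference = 1 − 0.68 = 0.32.

0.32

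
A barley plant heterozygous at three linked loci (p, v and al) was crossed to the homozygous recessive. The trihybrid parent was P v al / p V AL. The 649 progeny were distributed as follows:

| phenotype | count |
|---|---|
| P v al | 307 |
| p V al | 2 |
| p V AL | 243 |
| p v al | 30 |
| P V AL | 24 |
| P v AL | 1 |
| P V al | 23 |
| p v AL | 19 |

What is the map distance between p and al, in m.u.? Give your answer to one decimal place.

8.8 m.u.

The two rarest classes, P v AL and p V al, are the double crossovers. Comparing them with the parentals, only the al allele has switched, so al is the middle locus and the order is v – al – p.
Crossovers in the al–p interval produce the single-crossover classes p v al and P V AL (30 + 24 = 54) plus the double crossovers (3).
RF(al–p) = (54 + 3) / 649 = 57/649 = 0.0878 → 8.8 m.u.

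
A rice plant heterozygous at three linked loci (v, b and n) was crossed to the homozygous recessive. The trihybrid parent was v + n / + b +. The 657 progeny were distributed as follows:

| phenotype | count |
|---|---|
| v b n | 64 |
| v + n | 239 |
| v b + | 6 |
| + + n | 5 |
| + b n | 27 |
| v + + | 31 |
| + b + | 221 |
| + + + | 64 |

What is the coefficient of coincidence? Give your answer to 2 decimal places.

The two rarest classes, + + n and v b +, are the double crossovers. Comparing them with the parentals, only the v allele has switched, so v is the middle locus and the order is b – v – n.
b–v: (128 + 11)/657 = 0.2116; v–n: (58 + 11)/657 = 0.1050.
Expected DCO frequency = 0.2116 × 0.1050 ≈ 0.02222; observed = 11/657 ≈ 0.01674.
Coefficient of coincidence = 0.01674/0.02222 ≈ 0.75.

0.75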